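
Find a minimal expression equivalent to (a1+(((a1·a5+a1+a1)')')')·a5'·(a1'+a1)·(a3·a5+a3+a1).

a5'·(a3+a1)

(a1+(((a1·a5+a1+a1)')')')·a5'·(a1'+a1)·(a3·a5+a3+a1)
= (a1+(((a1+a1)')')')·a5'·(a1'+a1)·(a3·a5+a3+a1)
= (a1+(((a1+a1)')')')·a5'·(a1'+a1)·(a3+a1)
= (a1+(((a1+a1)')')')·a5'·(a3+a1)
= (a1+(a1+a1)')·a5'·(a3+a1)
= (a1+a1')·a5'·(a3+a1)
= a5'·(a3+a1)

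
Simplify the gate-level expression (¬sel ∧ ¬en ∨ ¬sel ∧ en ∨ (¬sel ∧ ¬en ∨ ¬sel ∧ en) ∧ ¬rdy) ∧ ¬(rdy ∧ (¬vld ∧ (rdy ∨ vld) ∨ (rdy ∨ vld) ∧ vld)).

(¬sel ∧ ¬en ∨ ¬sel ∧ en ∨ (¬sel ∧ ¬en ∨ ¬sel ∧ en) ∧ ¬rdy) ∧ ¬(rdy ∧ (¬vld ∧ (rdy ∨ vld) ∨ (rdy ∨ vld) ∧ vld))
= (¬sel ∧ ¬en ∨ ¬sel ∧ en) ∧ ¬(rdy ∧ (¬vld ∧ (rdy ∨ vld) ∨ (rdy ∨ vld) ∧ vld))
= (¬sel ∧ ¬en ∨ ¬sel ∧ en) ∧ ¬(rdy ∧ (rdy ∨ vld))
= ¬sel ∧ ¬(rdy ∧ (rdy ∨ vld))
= ¬sel ∧ ¬rdy

¬sel ∧ ¬rdy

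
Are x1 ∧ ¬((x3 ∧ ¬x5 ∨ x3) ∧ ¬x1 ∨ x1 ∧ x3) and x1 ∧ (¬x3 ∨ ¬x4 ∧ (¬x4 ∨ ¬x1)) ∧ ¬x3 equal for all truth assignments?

E1: x1 ∧ ¬((x3 ∧ ¬x5 ∨ x3) ∧ ¬x1 ∨ x1 ∧ x3)
    = x1 ∧ ¬(x3 ∧ ¬x1 ∨ x1 ∧ x3)   — absorption
    = x1 ∧ ¬x3   — distribution
E2: x1 ∧ (¬x3 ∨ ¬x4 ∧ (¬x4 ∨ ¬x1)) ∧ ¬x3
    = x1 ∧ (¬x3 ∨ ¬x4) ∧ ¬x3   — absorption
    = x1 ∧ ¬x3   — absorption
Both reduce to x1 ∧ ¬x3, so they are equivalent.

Yes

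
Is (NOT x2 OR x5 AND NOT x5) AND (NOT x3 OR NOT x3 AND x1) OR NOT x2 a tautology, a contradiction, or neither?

(NOT x2 OR x5 AND NOT x5) AND (NOT x3 OR NOT x3 AND x1) OR NOT x2
= NOT x2 AND (NOT x3 OR NOT x3 AND x1) OR NOT x2   [complement / identity]
= NOT x2 AND NOT x3 OR NOT x2   [absorption]
= NOT x2   [absorption]
This depends on x2, so it is not a constant.

neither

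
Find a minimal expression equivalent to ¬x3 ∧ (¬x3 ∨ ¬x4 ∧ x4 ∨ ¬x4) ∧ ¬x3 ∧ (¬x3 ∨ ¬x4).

¬x3 ∧ (¬x3 ∨ ¬x4 ∧ x4 ∨ ¬x4) ∧ ¬x3 ∧ (¬x3 ∨ ¬x4)
= ¬x3 ∧ (¬x3 ∨ ¬x4) ∧ ¬x3 ∧ (¬x3 ∨ ¬x4)   (complement / identity)
= ¬x3 ∧ (¬x3 ∨ ¬x4)   (idempotence)
= ¬x3   (absorption)

¬x3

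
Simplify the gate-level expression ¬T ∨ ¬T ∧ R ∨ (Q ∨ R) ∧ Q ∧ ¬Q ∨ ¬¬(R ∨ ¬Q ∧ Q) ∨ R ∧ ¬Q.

¬T ∨ R

¬T ∨ ¬T ∧ R ∨ (Q ∨ R) ∧ Q ∧ ¬Q ∨ ¬¬(R ∨ ¬Q ∧ Q) ∨ R ∧ ¬Q
= ¬T ∨ (Q ∨ R) ∧ Q ∧ ¬Q ∨ ¬¬(R ∨ ¬Q ∧ Q) ∨ R ∧ ¬Q
= ¬T ∨ Q ∧ ¬Q ∨ ¬¬(R ∨ ¬Q ∧ Q) ∨ R ∧ ¬Q
= ¬T ∨ ¬¬(R ∨ ¬Q ∧ Q) ∨ R ∧ ¬Q
= ¬T ∨ R ∨ ¬Q ∧ Q ∨ R ∧ ¬Q
= ¬T ∨ R ∨ R ∧ ¬Q
= ¬T ∨ R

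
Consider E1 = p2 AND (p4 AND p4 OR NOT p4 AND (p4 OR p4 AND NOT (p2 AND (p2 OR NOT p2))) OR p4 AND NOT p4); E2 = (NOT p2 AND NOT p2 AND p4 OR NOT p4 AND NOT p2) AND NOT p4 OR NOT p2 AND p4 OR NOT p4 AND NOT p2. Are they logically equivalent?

E1: p2 AND (p4 AND p4 OR NOT p4 AND (p4 OR p4 AND NOT (p2 AND (p2 OR NOT p2))) OR p4 AND NOT p4)
    = p2 AND (p4 AND p4 OR NOT p4 AND (p4 OR p4 AND NOT p2) OR p4 AND NOT p4)   [complement / identity]
    = p2 AND (p4 AND p4 OR NOT p4 AND p4 OR p4 AND NOT p4)   [absorption]
    = p2 AND (p4 OR p4 AND NOT p4)   [distribution]
    = p2 AND p4   [complement / identity]
E2: (NOT p2 AND NOT p2 AND p4 OR NOT p4 AND NOT p2) AND NOT p4 OR NOT p2 AND p4 OR NOT p4 AND NOT p2
    = (NOT p2 AND p4 OR NOT p4 AND NOT p2) AND NOT p4 OR NOT p2 AND p4 OR NOT p4 AND NOT p2   [idempotence]
    = NOT p2 AND p4 OR NOT p4 AND NOT p2   [absorption]
    = NOT p2   [distribution]
These differ: at p2=0, p4=1, E1 = 0 but E2 = 1.

No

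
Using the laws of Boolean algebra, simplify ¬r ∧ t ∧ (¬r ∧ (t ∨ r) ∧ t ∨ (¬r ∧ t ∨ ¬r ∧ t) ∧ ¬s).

¬r ∧ t

¬r ∧ t ∧ (¬r ∧ (t ∨ r) ∧ t ∨ (¬r ∧ t ∨ ¬r ∧ t) ∧ ¬s)
= ¬r ∧ t ∧ (¬r ∧ t ∨ (¬r ∧ t ∨ ¬r ∧ t) ∧ ¬s)
= ¬r ∧ t ∧ (¬r ∧ t ∨ ¬r ∧ t ∧ ¬s)
= ¬r ∧ t ∧ ¬r ∧ t
= ¬r ∧ t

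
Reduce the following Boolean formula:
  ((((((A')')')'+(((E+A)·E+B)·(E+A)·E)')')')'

((((((A')')')'+(((E+A)·E+B)·(E+A)·E)')')')'
= ((((((A')')')'+((E+A)·E)')')')'   — absorption
= ((((A')')')'+((E+A)·E)')'   — double negation
= ((A')'+((E+A)·E)')'   — double negation
= A'·(E+A)·E   — De Morgan
= A'·E   — absorption

A'·E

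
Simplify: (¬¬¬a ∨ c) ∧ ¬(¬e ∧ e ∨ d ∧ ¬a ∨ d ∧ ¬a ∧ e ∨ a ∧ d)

(¬¬¬a ∨ c) ∧ ¬(¬e ∧ e ∨ d ∧ ¬a ∨ d ∧ ¬a ∧ e ∨ a ∧ d)
= (¬¬¬a ∨ c) ∧ ¬(d ∧ ¬a ∨ d ∧ ¬a ∧ e ∨ a ∧ d)   [complement / identity]
= (¬¬¬a ∨ c) ∧ ¬(d ∧ ¬a ∨ a ∧ d)   [absorption]
= (¬¬¬a ∨ c) ∧ ¬d   [distribution]
= (¬a ∨ c) ∧ ¬d   [double negation]

(¬a ∨ c) ∧ ¬d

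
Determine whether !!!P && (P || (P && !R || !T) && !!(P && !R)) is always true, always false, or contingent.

always false

!!!P && (P || (P && !R || !T) && !!(P && !R))
= !!!P && (P || (P && !R || !T) && P && !R)   — double negation
= !P && (P || (P && !R || !T) && P && !R)   — double negation
= !P && (P || P && !R)   — absorption
= !P && P   — absorption
= false   — complement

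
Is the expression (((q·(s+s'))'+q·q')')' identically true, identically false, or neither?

(((q·(s+s'))'+q·q')')'
= (((q·(s+s'))')')'   (complement / identity)
= ((q')')'   (complement / identity)
= q'   (double negation)
This depends on q, so it is not a constant.

neither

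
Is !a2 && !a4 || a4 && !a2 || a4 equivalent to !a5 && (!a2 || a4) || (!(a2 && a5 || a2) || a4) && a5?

Yes

E1: !a2 && !a4 || a4 && !a2 || a4
    = !a2 || a4   (distribution)
E2: !a5 && (!a2 || a4) || (!(a2 && a5 || a2) || a4) && a5
    = !a5 && (!a2 || a4) || (!a2 || a4) && a5   (absorption)
    = !a2 || a4   (distribution)
Both reduce to !a2 || a4, so they are equivalent.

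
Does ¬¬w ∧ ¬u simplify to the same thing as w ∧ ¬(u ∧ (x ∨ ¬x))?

Yes

E1: ¬¬w ∧ ¬u
    = w ∧ ¬u   — double negation
E2: w ∧ ¬(u ∧ (x ∨ ¬x))
    = w ∧ ¬u   — complement / identity
Both reduce to w ∧ ¬u, so they are equivalent.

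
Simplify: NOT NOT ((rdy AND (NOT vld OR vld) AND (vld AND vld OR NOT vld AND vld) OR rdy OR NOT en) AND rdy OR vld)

NOT NOT ((rdy AND (NOT vld OR vld) AND (vld AND vld OR NOT vld AND vld) OR rdy OR NOT en) AND rdy OR vld)
= NOT NOT ((rdy AND (vld AND vld OR NOT vld AND vld) OR rdy OR NOT en) AND rdy OR vld)
= NOT NOT ((rdy AND vld OR rdy OR NOT en) AND rdy OR vld)
= NOT NOT ((rdy OR NOT en) AND rdy OR vld)
= NOT NOT (rdy OR vld)
= rdy OR vld

rdy OR vld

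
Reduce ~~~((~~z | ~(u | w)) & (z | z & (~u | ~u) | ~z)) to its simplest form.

~~~((~~z | ~(u | w)) & (z | z & (~u | ~u) | ~z))
= ~~~((~~z | ~(u | w)) & (z | z & ~u | ~z))
= ~~~((~~z | ~(u | w)) & (z | ~z))
= ~((~~z | ~(u | w)) & (z | ~z))
= ~(~~z | ~(u | w))
= ~z & (u | w)

~z & (u | w)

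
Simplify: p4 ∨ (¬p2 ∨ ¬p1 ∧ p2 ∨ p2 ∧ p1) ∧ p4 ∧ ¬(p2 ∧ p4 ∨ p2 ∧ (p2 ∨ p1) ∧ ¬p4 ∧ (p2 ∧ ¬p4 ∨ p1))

p4 ∨ (¬p2 ∨ ¬p1 ∧ p2 ∨ p2 ∧ p1) ∧ p4 ∧ ¬(p2 ∧ p4 ∨ p2 ∧ (p2 ∨ p1) ∧ ¬p4 ∧ (p2 ∧ ¬p4 ∨ p1))
= p4 ∨ (¬p2 ∨ p2) ∧ p4 ∧ ¬(p2 ∧ p4 ∨ p2 ∧ (p2 ∨ p1) ∧ ¬p4 ∧ (p2 ∧ ¬p4 ∨ p1))
= p4 ∨ (¬p2 ∨ p2) ∧ p4 ∧ ¬(p2 ∧ p4 ∨ p2 ∧ ¬p4 ∧ (p2 ∧ ¬p4 ∨ p1))
= p4 ∨ (¬p2 ∨ p2) ∧ p4 ∧ ¬(p2 ∧ p4 ∨ p2 ∧ ¬p4)
= p4 ∨ (¬p2 ∨ p2) ∧ p4 ∧ ¬p2
= p4 ∨ p4 ∧ ¬p2
= p4

p4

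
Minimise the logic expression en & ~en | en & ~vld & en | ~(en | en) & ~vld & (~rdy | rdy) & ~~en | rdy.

en & ~en | en & ~vld & en | ~(en | en) & ~vld & (~rdy | rdy) & ~~en | rdy
= en & ~en | en & ~vld & en | ~en & ~vld & (~rdy | rdy) & ~~en | rdy
= en & ~en | en & ~vld & en | ~en & ~vld & (~rdy | rdy) & en | rdy
= en & ~en | en & ~vld & en | ~en & ~vld & en | rdy
= en & ~en | ~vld & en | rdy
= ~vld & en | rdy

~vld & en | rdy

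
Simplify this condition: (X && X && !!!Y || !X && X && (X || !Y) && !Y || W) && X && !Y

(X && X && !!!Y || !X && X && (X || !Y) && !Y || W) && X && !Y
= (X && X && !!!Y || !X && X && !Y || W) && X && !Y   (absorption)
= (X && X && !Y || !X && X && !Y || W) && X && !Y   (double negation)
= (X && !Y || W) && X && !Y   (distribution)
= X && !Y   (absorption)

X && !Y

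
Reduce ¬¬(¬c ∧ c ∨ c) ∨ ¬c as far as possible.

True

¬¬(¬c ∧ c ∨ c) ∨ ¬c
= ¬¬c ∨ ¬c   [complement / identity]
= c ∨ ¬c   [double negation]
= True   [complement]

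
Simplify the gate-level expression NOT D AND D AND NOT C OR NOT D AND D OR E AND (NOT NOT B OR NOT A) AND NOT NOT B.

E AND B

NOT D AND D AND NOT C OR NOT D AND D OR E AND (NOT NOT B OR NOT A) AND NOT NOT B
= NOT D AND D OR E AND (NOT NOT B OR NOT A) AND NOT NOT B   (absorption)
= E AND (NOT NOT B OR NOT A) AND NOT NOT B   (complement / identity)
= E AND NOT NOT B   (absorption)
= E AND B   (double negation)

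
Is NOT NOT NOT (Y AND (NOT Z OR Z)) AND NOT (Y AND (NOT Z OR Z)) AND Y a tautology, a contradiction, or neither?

NOT NOT NOT (Y AND (NOT Z OR Z)) AND NOT (Y AND (NOT Z OR Z)) AND Y
= NOT (Y AND (NOT Z OR Z)) AND NOT (Y AND (NOT Z OR Z)) AND Y   [double negation]
= NOT (Y AND (NOT Z OR Z)) AND Y   [idempotence]
= NOT Y AND Y   [complement / identity]
= FALSE   [complement]

contradiction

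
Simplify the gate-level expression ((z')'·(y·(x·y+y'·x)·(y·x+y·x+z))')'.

((z')'·(y·(x·y+y'·x)·(y·x+y·x+z))')'
= ((z')'·(y·(x·y+y'·x)·(y·x+z))')'
= ((z')'·(y·x·(y·x+z))')'
= z'+y·x·(y·x+z)
= z'+y·x

z'+y·x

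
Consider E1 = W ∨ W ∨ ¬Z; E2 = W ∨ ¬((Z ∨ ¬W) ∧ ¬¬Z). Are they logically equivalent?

E1: W ∨ W ∨ ¬Z
    = W ∨ ¬Z   — idempotence
E2: W ∨ ¬((Z ∨ ¬W) ∧ ¬¬Z)
    = W ∨ ¬((Z ∨ ¬W) ∧ Z)   — double negation
    = W ∨ ¬Z   — absorption
Both reduce to W ∨ ¬Z, so they are equivalent.

Yes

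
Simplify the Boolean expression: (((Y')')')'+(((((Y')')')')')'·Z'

Y

(((Y')')')'+(((((Y')')')')')'·Z'
= (((Y')')')'+(((Y')')')'·Z'   [double negation]
= (((Y')')')'   [absorption]
= (Y')'   [double negation]
= Y   [double negation]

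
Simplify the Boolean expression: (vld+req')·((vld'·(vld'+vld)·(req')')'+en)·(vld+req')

vld+req'

(vld+req')·((vld'·(vld'+vld)·(req')')'+en)·(vld+req')
= (vld+req')·((vld'·(req')')'+en)·(vld+req')   (complement / identity)
= (vld+req')·(vld+req'+en)·(vld+req')   (De Morgan)
= (vld+req')·(vld+req')   (absorption)
= vld+req'   (idempotence)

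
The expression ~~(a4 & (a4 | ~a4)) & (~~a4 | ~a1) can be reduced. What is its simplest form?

a4

~~(a4 & (a4 | ~a4)) & (~~a4 | ~a1)
= ~~a4 & (~~a4 | ~a1)   (complement / identity)
= ~~a4   (absorption)
= a4   (double negation)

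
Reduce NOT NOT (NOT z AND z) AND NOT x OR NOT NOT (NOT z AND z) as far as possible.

FALSE

NOT NOT (NOT z AND z) AND NOT x OR NOT NOT (NOT z AND z)
= NOT NOT (NOT z AND z)   [absorption]
= NOT z AND z   [double negation]
= FALSE   [complement]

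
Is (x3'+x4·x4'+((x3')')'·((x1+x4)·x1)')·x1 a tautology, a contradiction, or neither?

neither

(x3'+x4·x4'+((x3')')'·((x1+x4)·x1)')·x1
= (x3'+x4·x4'+x3'·((x1+x4)·x1)')·x1   (double negation)
= (x3'+x4·x4'+x3'·x1')·x1   (absorption)
= (x3'+x3'·x1')·x1   (complement / identity)
= x3'·x1   (absorption)
This depends on x1, x3, so it is not a constant.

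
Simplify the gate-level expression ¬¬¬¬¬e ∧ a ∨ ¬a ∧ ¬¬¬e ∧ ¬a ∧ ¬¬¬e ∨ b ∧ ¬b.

¬e

¬¬¬¬¬e ∧ a ∨ ¬a ∧ ¬¬¬e ∧ ¬a ∧ ¬¬¬e ∨ b ∧ ¬b
= ¬¬¬¬¬e ∧ a ∨ ¬a ∧ ¬¬¬e ∨ b ∧ ¬b   — idempotence
= ¬¬¬e ∧ a ∨ ¬a ∧ ¬¬¬e ∨ b ∧ ¬b   — double negation
= ¬¬¬e ∨ b ∧ ¬b   — distribution
= ¬e ∨ b ∧ ¬b   — double negation
= ¬e   — complement / identity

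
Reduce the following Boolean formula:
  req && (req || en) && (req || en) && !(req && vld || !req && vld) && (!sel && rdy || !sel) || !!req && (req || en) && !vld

req && !vld

req && (req || en) && (req || en) && !(req && vld || !req && vld) && (!sel && rdy || !sel) || !!req && (req || en) && !vld
= req && (req || en) && !(req && vld || !req && vld) && (!sel && rdy || !sel) || !!req && (req || en) && !vld   — idempotence
= req && (req || en) && !(req && vld || !req && vld) && !sel || !!req && (req || en) && !vld   — absorption
= req && (req || en) && !vld && !sel || !!req && (req || en) && !vld   — distribution
= req && (req || en) && !vld && !sel || req && (req || en) && !vld   — double negation
= req && (req || en) && !vld   — absorption
= req && !vld   — absorption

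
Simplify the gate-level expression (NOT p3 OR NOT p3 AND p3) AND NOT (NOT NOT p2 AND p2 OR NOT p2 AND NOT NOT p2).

NOT p3 AND NOT p2

(NOT p3 OR NOT p3 AND p3) AND NOT (NOT NOT p2 AND p2 OR NOT p2 AND NOT NOT p2)
= (NOT p3 OR NOT p3 AND p3) AND NOT NOT NOT p2   — distribution
= (NOT p3 OR NOT p3 AND p3) AND NOT p2   — double negation
= NOT p3 AND NOT p2   — complement / identity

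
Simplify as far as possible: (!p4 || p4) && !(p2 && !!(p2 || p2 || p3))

(!p4 || p4) && !(p2 && !!(p2 || p2 || p3))
= (!p4 || p4) && !(p2 && (p2 || p2 || p3))   [double negation]
= !(p2 && (p2 || p2 || p3))   [complement / identity]
= !(p2 && (p2 || p3))   [idempotence]
= !p2   [absorption]

!p2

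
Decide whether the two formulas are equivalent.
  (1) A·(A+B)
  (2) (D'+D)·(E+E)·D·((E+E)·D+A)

E1: A·(A+B)
    = A   — absorption
E2: (D'+D)·(E+E)·D·((E+E)·D+A)
    = (E+E)·D·((E+E)·D+A)   — complement / identity
    = (E+E)·D   — absorption
    = E·D   — idempotence
These differ: at A=1, B=1, D=0, E=0, E1 = 1 but E2 = 0.

No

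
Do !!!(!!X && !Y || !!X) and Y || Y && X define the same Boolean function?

No

E1: !!!(!!X && !Y || !!X)
    = !!!!!X   [absorption]
    = !!!X   [double negation]
    = !X   [double negation]
E2: Y || Y && X
    = Y   [absorption]
These differ: at X=0, Y=0, E1 = 1 but E2 = 0.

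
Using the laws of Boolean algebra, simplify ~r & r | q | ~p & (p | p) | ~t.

q | ~t

~r & r | q | ~p & (p | p) | ~t
= ~r & r | q | ~p & p | ~t   (idempotence)
= ~r & r | q | ~t   (complement / identity)
= q | ~t   (complement / identity)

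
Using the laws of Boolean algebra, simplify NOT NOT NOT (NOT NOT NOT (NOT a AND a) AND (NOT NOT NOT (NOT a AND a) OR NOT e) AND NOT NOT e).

NOT e

NOT NOT NOT (NOT NOT NOT (NOT a AND a) AND (NOT NOT NOT (NOT a AND a) OR NOT e) AND NOT NOT e)
= NOT NOT NOT (NOT NOT NOT (NOT a AND a) AND NOT NOT e)
= NOT NOT NOT (NOT (NOT a AND a) AND NOT NOT e)
= NOT (NOT (NOT a AND a) AND NOT NOT e)
= NOT a AND a OR NOT e
= NOT e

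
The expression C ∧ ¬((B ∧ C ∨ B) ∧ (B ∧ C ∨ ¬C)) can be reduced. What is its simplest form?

C ∧ ¬B

C ∧ ¬((B ∧ C ∨ B) ∧ (B ∧ C ∨ ¬C))
= C ∧ ¬(B ∧ ¬C ∨ B ∧ C)
= C ∧ ¬B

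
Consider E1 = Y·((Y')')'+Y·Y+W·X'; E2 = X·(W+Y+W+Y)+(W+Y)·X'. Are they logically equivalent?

No

E1: Y·((Y')')'+Y·Y+W·X'
    = Y·Y'+Y·Y+W·X'   — double negation
    = Y+W·X'   — distribution
E2: X·(W+Y+W+Y)+(W+Y)·X'
    = X·(W+Y)+(W+Y)·X'   — idempotence
    = W+Y   — distribution
These differ: at W=1, X=1, Y=0, E1 = 0 but E2 = 1.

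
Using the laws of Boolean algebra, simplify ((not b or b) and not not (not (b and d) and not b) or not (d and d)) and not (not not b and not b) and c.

(not b or not d) and c

((not b or b) and not not (not (b and d) and not b) or not (d and d)) and not (not not b and not b) and c
= ((not b or b) and not not (not (b and d) and not b) or not (d and d)) and (not b or b) and c
= ((not b or b) and not (b and d or b) or not (d and d)) and (not b or b) and c
= (not (b and d or b) or not (d and d)) and (not b or b) and c
= (not (b and d or b) or not d) and (not b or b) and c
= (not b or not d) and (not b or b) and c
= (not b or not d) and c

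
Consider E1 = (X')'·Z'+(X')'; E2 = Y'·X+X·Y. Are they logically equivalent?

Yes

E1: (X')'·Z'+(X')'
    = (X')'   — absorption
    = X   — double negation
E2: Y'·X+X·Y
    = X   — distribution
Both reduce to X, so they are equivalent.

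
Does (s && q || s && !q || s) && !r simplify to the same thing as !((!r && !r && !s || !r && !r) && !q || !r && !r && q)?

E1: (s && q || s && !q || s) && !r
    = (s || s) && !r
    = s && !r
E2: !((!r && !r && !s || !r && !r) && !q || !r && !r && q)
    = !(!r && !r && !q || !r && !r && q)
    = !(!r && !r)
    = r || r
    = r
These differ: at q=1, r=1, s=0, E1 = 0 but E2 = 1.

No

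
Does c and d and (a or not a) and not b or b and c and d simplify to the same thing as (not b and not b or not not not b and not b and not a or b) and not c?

E1: c and d and (a or not a) and not b or b and c and d
    = c and d and not b or b and c and d   [complement / identity]
    = c and d   [distribution]
E2: (not b and not b or not not not b and not b and not a or b) and not c
    = (not b and not b or not b and not b and not a or b) and not c   [double negation]
    = (not b and not b or b) and not c   [absorption]
    = (not b or b) and not c   [idempotence]
    = not c   [complement / identity]
These differ: at a=0, b=1, c=0, d=1, E1 = 0 but E2 = 1.

No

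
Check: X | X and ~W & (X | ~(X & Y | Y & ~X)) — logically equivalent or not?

No

E1: X | X
    = X   (idempotence)
E2: ~W & (X | ~(X & Y | Y & ~X))
    = ~W & (X | ~Y)   (distribution)
These differ: at W=0, X=0, Y=0, E1 = 0 but E2 = 1.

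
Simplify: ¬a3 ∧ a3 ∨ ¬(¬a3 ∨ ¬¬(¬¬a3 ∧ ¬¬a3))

False

¬a3 ∧ a3 ∨ ¬(¬a3 ∨ ¬¬(¬¬a3 ∧ ¬¬a3))
= ¬a3 ∧ a3 ∨ a3 ∧ ¬(¬¬a3 ∧ ¬¬a3)
= a3 ∧ ¬(¬¬a3 ∧ ¬¬a3)
= a3 ∧ (¬a3 ∨ ¬a3)
= a3 ∧ ¬a3
= False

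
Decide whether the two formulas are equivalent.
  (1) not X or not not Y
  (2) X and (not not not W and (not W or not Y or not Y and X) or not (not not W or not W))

E1: not X or not not Y
    = not X or Y   — double negation
E2: X and (not not not W and (not W or not Y or not Y and X) or not (not not W or not W))
    = X and (not not not W and (not W or not Y or not Y and X) or not W and W)   — De Morgan
    = X and not not not W and (not W or not Y or not Y and X)   — complement / identity
    = X and not not not W and (not W or not Y)   — absorption
    = X and not W and (not W or not Y)   — double negation
    = X and not W   — absorption
These differ: at W=1, X=0, Y=1, E1 = 1 but E2 = 0.

No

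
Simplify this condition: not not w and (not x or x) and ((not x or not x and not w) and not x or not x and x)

not not w and (not x or x) and ((not x or not x and not w) and not x or not x and x)
= w and (not x or x) and ((not x or not x and not w) and not x or not x and x)   — double negation
= w and (not x or x) and (not x and not x or not x and x)   — absorption
= w and (not x or x) and not x   — distribution
= w and not x   — complement / identity

w and not x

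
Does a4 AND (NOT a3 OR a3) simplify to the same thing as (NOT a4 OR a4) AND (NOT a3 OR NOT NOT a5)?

E1: a4 AND (NOT a3 OR a3)
    = a4   — complement / identity
E2: (NOT a4 OR a4) AND (NOT a3 OR NOT NOT a5)
    = NOT a3 OR NOT NOT a5   — complement / identity
    = NOT a3 OR a5   — double negation
These differ: at a3=1, a4=0, a5=1, E1 = 0 but E2 = 1.

No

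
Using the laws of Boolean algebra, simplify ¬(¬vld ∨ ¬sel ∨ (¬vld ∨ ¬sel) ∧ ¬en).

vld ∧ sel

¬(¬vld ∨ ¬sel ∨ (¬vld ∨ ¬sel) ∧ ¬en)
= ¬(¬vld ∨ ¬sel)
= vld ∧ sel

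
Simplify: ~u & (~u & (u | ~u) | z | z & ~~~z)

~u & (~u & (u | ~u) | z | z & ~~~z)
= ~u & (~u & (u | ~u) | z | z & ~z)
= ~u & (~u & (u | ~u) | z)
= ~u & (~u | z)
= ~u

~u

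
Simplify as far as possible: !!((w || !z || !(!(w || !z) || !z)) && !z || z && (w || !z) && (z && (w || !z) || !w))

!!((w || !z || !(!(w || !z) || !z)) && !z || z && (w || !z) && (z && (w || !z) || !w))
= !!((w || !z || (w || !z) && z) && !z || z && (w || !z) && (z && (w || !z) || !w))   — De Morgan
= (w || !z || (w || !z) && z) && !z || z && (w || !z) && (z && (w || !z) || !w)   — double negation
= (w || !z || (w || !z) && z) && !z || z && (w || !z)   — absorption
= (w || !z) && !z || z && (w || !z)   — absorption
= w || !z   — distribution

w || !z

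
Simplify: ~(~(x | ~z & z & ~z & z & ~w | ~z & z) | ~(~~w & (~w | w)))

~(~(x | ~z & z & ~z & z & ~w | ~z & z) | ~(~~w & (~w | w)))
= ~(~(x | ~z & z & ~w | ~z & z) | ~(~~w & (~w | w)))   [idempotence]
= ~(~(x | ~z & z & ~w | ~z & z) | ~~~w)   [complement / identity]
= ~(~(x | ~z & z) | ~~~w)   [absorption]
= (x | ~z & z) & ~~w   [De Morgan]
= x & ~~w   [complement / identity]
= x & w   [double negation]

x & w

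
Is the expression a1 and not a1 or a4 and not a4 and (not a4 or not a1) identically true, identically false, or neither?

a1 and not a1 or a4 and not a4 and (not a4 or not a1)
= a4 and not a4 and (not a4 or not a1)   [complement / identity]
= a4 and not a4   [absorption]
= False   [complement]

identically false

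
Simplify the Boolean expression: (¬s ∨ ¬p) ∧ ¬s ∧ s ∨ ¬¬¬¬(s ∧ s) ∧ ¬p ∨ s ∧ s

s

(¬s ∨ ¬p) ∧ ¬s ∧ s ∨ ¬¬¬¬(s ∧ s) ∧ ¬p ∨ s ∧ s
= (¬s ∨ ¬p) ∧ ¬s ∧ s ∨ ¬¬(s ∧ s) ∧ ¬p ∨ s ∧ s
= ¬s ∧ s ∨ ¬¬(s ∧ s) ∧ ¬p ∨ s ∧ s
= ¬s ∧ s ∨ s ∧ s ∧ ¬p ∨ s ∧ s
= ¬s ∧ s ∨ s ∧ s
= s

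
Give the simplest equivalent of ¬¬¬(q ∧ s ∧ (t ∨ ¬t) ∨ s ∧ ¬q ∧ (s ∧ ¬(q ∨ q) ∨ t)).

¬¬¬(q ∧ s ∧ (t ∨ ¬t) ∨ s ∧ ¬q ∧ (s ∧ ¬(q ∨ q) ∨ t))
= ¬¬¬(q ∧ s ∧ (t ∨ ¬t) ∨ s ∧ ¬q ∧ (s ∧ ¬q ∨ t))   (idempotence)
= ¬¬¬(q ∧ s ∨ s ∧ ¬q ∧ (s ∧ ¬q ∨ t))   (complement / identity)
= ¬¬¬(q ∧ s ∨ s ∧ ¬q)   (absorption)
= ¬¬¬s   (distribution)
= ¬s   (double negation)

¬s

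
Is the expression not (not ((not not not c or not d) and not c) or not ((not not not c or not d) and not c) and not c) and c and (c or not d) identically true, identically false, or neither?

not (not ((not not not c or not d) and not c) or not ((not not not c or not d) and not c) and not c) and c and (c or not d)
= not (not ((not not not c or not d) and not c) or not ((not not not c or not d) and not c) and not c) and c   (absorption)
= not not ((not not not c or not d) and not c) and c   (absorption)
= not not ((not c or not d) and not c) and c   (double negation)
= not not not c and c   (absorption)
= not c and c   (double negation)
= False   (complement)

identically false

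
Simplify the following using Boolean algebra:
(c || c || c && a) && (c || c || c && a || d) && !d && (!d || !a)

c && !d

(c || c || c && a) && (c || c || c && a || d) && !d && (!d || !a)
= (c || c || c && a) && !d && (!d || !a)   [absorption]
= (c || c) && !d && (!d || !a)   [absorption]
= (c || c) && !d   [absorption]
= c && !d   [idempotence]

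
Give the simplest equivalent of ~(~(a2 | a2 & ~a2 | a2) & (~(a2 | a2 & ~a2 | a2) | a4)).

a2

~(~(a2 | a2 & ~a2 | a2) & (~(a2 | a2 & ~a2 | a2) | a4))
= ~~(a2 | a2 & ~a2 | a2)   [absorption]
= ~~(a2 | a2)   [complement / identity]
= ~~a2   [idempotence]
= a2   [double negation]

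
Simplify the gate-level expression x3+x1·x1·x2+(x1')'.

x3+x1

x3+x1·x1·x2+(x1')'
= x3+x1·x2+(x1')'
= x3+x1·x2+x1
= x3+x1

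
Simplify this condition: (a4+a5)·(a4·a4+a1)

a4+a5·a1

(a4+a5)·(a4·a4+a1)
= (a4+a5)·(a4+a1)   — idempotence
= a4+a5·a1   — distribution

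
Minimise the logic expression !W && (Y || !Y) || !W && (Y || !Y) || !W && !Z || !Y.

!W || !Y

!W && (Y || !Y) || !W && (Y || !Y) || !W && !Z || !Y
= !W && (Y || !Y) || !W && !Z || !Y   (idempotence)
= !W || !W && !Z || !Y   (complement / identity)
= !W || !Y   (absorption)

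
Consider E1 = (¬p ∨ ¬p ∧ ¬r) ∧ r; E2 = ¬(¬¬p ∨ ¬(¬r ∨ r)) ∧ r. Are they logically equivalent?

Yes

E1: (¬p ∨ ¬p ∧ ¬r) ∧ r
    = ¬p ∧ r   — absorption
E2: ¬(¬¬p ∨ ¬(¬r ∨ r)) ∧ r
    = ¬p ∧ (¬r ∨ r) ∧ r   — De Morgan
    = ¬p ∧ r   — complement / identity
Both reduce to ¬p ∧ r, so they are equivalent.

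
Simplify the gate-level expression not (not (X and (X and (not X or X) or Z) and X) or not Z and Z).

X

not (not (X and (X and (not X or X) or Z) and X) or not Z and Z)
= not (not (X and (X or Z) and X) or not Z and Z)   — complement / identity
= not (not (X and X) or not Z and Z)   — absorption
= not (not X or not Z and Z)   — idempotence
= not not X   — complement / identity
= X   — double negation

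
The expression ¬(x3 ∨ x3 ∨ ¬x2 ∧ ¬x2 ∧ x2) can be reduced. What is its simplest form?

¬(x3 ∨ x3 ∨ ¬x2 ∧ ¬x2 ∧ x2)
= ¬(x3 ∨ x3 ∨ ¬x2 ∧ x2)   — idempotence
= ¬(x3 ∨ x3)   — complement / identity
= ¬x3   — idempotence

¬x3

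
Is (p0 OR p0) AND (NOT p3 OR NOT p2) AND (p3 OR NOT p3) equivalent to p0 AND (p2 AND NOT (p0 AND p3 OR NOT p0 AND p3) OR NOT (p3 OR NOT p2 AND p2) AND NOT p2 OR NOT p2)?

Yes

E1: (p0 OR p0) AND (NOT p3 OR NOT p2) AND (p3 OR NOT p3)
    = (p0 OR p0) AND (NOT p3 OR NOT p2)
    = p0 AND (NOT p3 OR NOT p2)
E2: p0 AND (p2 AND NOT (p0 AND p3 OR NOT p0 AND p3) OR NOT (p3 OR NOT p2 AND p2) AND NOT p2 OR NOT p2)
    = p0 AND (p2 AND NOT p3 OR NOT (p3 OR NOT p2 AND p2) AND NOT p2 OR NOT p2)
    = p0 AND (p2 AND NOT p3 OR NOT p3 AND NOT p2 OR NOT p2)
    = p0 AND (NOT p3 OR NOT p2)
Both reduce to p0 AND (NOT p3 OR NOT p2), so they are equivalent.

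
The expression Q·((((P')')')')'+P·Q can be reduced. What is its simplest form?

Q·((((P')')')')'+P·Q
= Q·((P')')'+P·Q   [double negation]
= Q·P'+P·Q   [double negation]
= Q   [distribution]

Q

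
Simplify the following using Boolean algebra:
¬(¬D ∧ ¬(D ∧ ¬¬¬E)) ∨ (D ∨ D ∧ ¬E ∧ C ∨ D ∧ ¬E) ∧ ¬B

¬(¬D ∧ ¬(D ∧ ¬¬¬E)) ∨ (D ∨ D ∧ ¬E ∧ C ∨ D ∧ ¬E) ∧ ¬B
= ¬(¬D ∧ ¬(D ∧ ¬E)) ∨ (D ∨ D ∧ ¬E ∧ C ∨ D ∧ ¬E) ∧ ¬B   (double negation)
= ¬(¬D ∧ ¬(D ∧ ¬E)) ∨ (D ∨ D ∧ ¬E) ∧ ¬B   (absorption)
= D ∨ D ∧ ¬E ∨ (D ∨ D ∧ ¬E) ∧ ¬B   (De Morgan)
= D ∨ D ∧ ¬E   (absorption)
= D   (absorption)

D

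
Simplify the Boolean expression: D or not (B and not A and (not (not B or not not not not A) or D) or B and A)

D or not B

D or not (B and not A and (not (not B or not not not not A) or D) or B and A)
= D or not (B and not A and (not (not B or not not A) or D) or B and A)   [double negation]
= D or not (B and not A and (B and not A or D) or B and A)   [De Morgan]
= D or not (B and not A or B and A)   [absorption]
= D or not B   [distribution]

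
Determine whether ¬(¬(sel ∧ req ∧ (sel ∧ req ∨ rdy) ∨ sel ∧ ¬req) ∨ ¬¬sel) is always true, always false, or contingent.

¬(¬(sel ∧ req ∧ (sel ∧ req ∨ rdy) ∨ sel ∧ ¬req) ∨ ¬¬sel)
= ¬(¬(sel ∧ req ∨ sel ∧ ¬req) ∨ ¬¬sel)   — absorption
= (sel ∧ req ∨ sel ∧ ¬req) ∧ ¬sel   — De Morgan
= sel ∧ ¬sel   — distribution
= False   — complement

always false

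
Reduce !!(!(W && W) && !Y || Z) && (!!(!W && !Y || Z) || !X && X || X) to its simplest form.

!!(!(W && W) && !Y || Z) && (!!(!W && !Y || Z) || !X && X || X)
= !!(!W && !Y || Z) && (!!(!W && !Y || Z) || !X && X || X)
= !!(!W && !Y || Z) && (!!(!W && !Y || Z) || X)
= !!(!W && !Y || Z)
= !W && !Y || Z

!W && !Y || Z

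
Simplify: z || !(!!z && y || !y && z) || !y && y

true

z || !(!!z && y || !y && z) || !y && y
= z || !(z && y || !y && z) || !y && y   (double negation)
= z || !(z && y || !y && z)   (complement / identity)
= z || !z   (distribution)
= true   (complement)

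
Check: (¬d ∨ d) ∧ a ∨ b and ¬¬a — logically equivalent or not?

No

E1: (¬d ∨ d) ∧ a ∨ b
    = a ∨ b
E2: ¬¬a
    = a
These differ: at a=0, b=1, d=0, E1 = 1 but E2 = 0.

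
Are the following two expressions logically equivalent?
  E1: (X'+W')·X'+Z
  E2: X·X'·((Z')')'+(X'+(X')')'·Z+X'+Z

E1: (X'+W')·X'+Z
    = X'+Z   (absorption)
E2: X·X'·((Z')')'+(X'+(X')')'·Z+X'+Z
    = X·X'·Z'+(X'+(X')')'·Z+X'+Z   (double negation)
    = X·X'·Z'+X·X'·Z+X'+Z   (De Morgan)
    = X·X'+X'+Z   (distribution)
    = X'+Z   (complement / identity)
Both reduce to X'+Z, so they are equivalent.

Yes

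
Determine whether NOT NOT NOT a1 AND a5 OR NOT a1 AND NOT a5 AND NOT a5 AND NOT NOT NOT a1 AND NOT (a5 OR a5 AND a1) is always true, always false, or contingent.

NOT NOT NOT a1 AND a5 OR NOT a1 AND NOT a5 AND NOT a5 AND NOT NOT NOT a1 AND NOT (a5 OR a5 AND a1)
= NOT NOT NOT a1 AND a5 OR NOT a1 AND NOT a5 AND NOT a5 AND NOT a1 AND NOT (a5 OR a5 AND a1)   — double negation
= NOT NOT NOT a1 AND a5 OR NOT a1 AND NOT a5 AND NOT a5 AND NOT a1 AND NOT a5   — absorption
= NOT NOT NOT a1 AND a5 OR NOT a1 AND NOT a5 AND NOT a1 AND NOT a5   — idempotence
= NOT NOT NOT a1 AND a5 OR NOT a1 AND NOT a5   — idempotence
= NOT a1 AND a5 OR NOT a1 AND NOT a5   — double negation
= NOT a1   — distribution
This depends on a1, so it is not a constant.

contingent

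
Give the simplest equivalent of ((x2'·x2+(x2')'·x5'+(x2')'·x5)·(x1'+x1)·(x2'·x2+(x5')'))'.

((x2'·x2+(x2')'·x5'+(x2')'·x5)·(x1'+x1)·(x2'·x2+(x5')'))'
= ((x2'·x2+(x2')')·(x1'+x1)·(x2'·x2+(x5')'))'   — distribution
= ((x2'·x2+(x2')')·(x2'·x2+(x5')'))'   — complement / identity
= ((x2')'·(x5')'+x2'·x2)'   — distribution
= ((x2')'·(x5')')'   — complement / identity
= x2'+x5'   — De Morgan

x2'+x5'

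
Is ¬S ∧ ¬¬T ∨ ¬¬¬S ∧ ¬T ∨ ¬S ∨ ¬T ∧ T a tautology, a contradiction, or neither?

¬S ∧ ¬¬T ∨ ¬¬¬S ∧ ¬T ∨ ¬S ∨ ¬T ∧ T
= ¬S ∧ T ∨ ¬¬¬S ∧ ¬T ∨ ¬S ∨ ¬T ∧ T   — double negation
= ¬S ∧ T ∨ ¬S ∧ ¬T ∨ ¬S ∨ ¬T ∧ T   — double negation
= ¬S ∧ T ∨ ¬S ∧ ¬T ∨ ¬S   — complement / identity
= ¬S ∧ T ∨ ¬S   — absorption
= ¬S   — absorption
This depends on S, so it is not a constant.

neither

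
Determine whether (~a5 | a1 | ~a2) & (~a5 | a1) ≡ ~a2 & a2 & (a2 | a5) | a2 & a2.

E1: (~a5 | a1 | ~a2) & (~a5 | a1)
    = ~a5 | a1   [absorption]
E2: ~a2 & a2 & (a2 | a5) | a2 & a2
    = ~a2 & a2 | a2 & a2   [absorption]
    = a2   [distribution]
These differ: at a1=1, a2=0, a5=1, E1 = 1 but E2 = 0.

No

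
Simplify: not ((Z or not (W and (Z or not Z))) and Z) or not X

not ((Z or not (W and (Z or not Z))) and Z) or not X
= not ((Z or not W) and Z) or not X
= not Z or not X

not Z or not X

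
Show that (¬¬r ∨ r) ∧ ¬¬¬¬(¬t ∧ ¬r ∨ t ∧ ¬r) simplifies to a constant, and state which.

(¬¬r ∨ r) ∧ ¬¬¬¬(¬t ∧ ¬r ∨ t ∧ ¬r)
= (¬¬r ∨ r) ∧ ¬¬(¬t ∧ ¬r ∨ t ∧ ¬r)   (double negation)
= (¬¬r ∨ r) ∧ (¬t ∧ ¬r ∨ t ∧ ¬r)   (double negation)
= (¬¬r ∨ r) ∧ ¬r   (distribution)
= (r ∨ r) ∧ ¬r   (double negation)
= r ∧ ¬r   (idempotence)
= False   (complement)

False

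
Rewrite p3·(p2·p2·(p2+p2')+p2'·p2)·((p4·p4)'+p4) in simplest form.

p3·p2

p3·(p2·p2·(p2+p2')+p2'·p2)·((p4·p4)'+p4)
= p3·(p2·p2+p2'·p2)·((p4·p4)'+p4)   (complement / identity)
= p3·(p2·p2+p2'·p2)·(p4'+p4)   (idempotence)
= p3·(p2·p2+p2'·p2)   (complement / identity)
= p3·p2   (distribution)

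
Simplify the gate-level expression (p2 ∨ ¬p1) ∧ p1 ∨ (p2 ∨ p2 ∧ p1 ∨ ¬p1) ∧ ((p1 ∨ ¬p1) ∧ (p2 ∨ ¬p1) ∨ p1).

(p2 ∨ ¬p1) ∧ p1 ∨ (p2 ∨ p2 ∧ p1 ∨ ¬p1) ∧ ((p1 ∨ ¬p1) ∧ (p2 ∨ ¬p1) ∨ p1)
= (p2 ∨ ¬p1) ∧ p1 ∨ (p2 ∨ p2 ∧ p1 ∨ ¬p1) ∧ (p2 ∨ ¬p1 ∨ p1)   — complement / identity
= (p2 ∨ ¬p1) ∧ p1 ∨ (p2 ∨ ¬p1) ∧ (p2 ∨ ¬p1 ∨ p1)   — absorption
= (p2 ∨ ¬p1) ∧ p1 ∨ p2 ∨ ¬p1   — absorption
= p2 ∨ ¬p1   — absorption

p2 ∨ ¬p1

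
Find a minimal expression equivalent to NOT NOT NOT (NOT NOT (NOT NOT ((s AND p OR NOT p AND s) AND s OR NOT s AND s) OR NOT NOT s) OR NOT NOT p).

NOT s AND NOT p

NOT NOT NOT (NOT NOT (NOT NOT ((s AND p OR NOT p AND s) AND s OR NOT s AND s) OR NOT NOT s) OR NOT NOT p)
= NOT (NOT NOT (NOT NOT ((s AND p OR NOT p AND s) AND s OR NOT s AND s) OR NOT NOT s) OR NOT NOT p)
= NOT (NOT NOT (NOT NOT (s AND s OR NOT s AND s) OR NOT NOT s) OR NOT NOT p)
= NOT (NOT NOT (s AND s OR NOT s AND s) OR NOT NOT s) AND NOT p
= NOT (s AND s OR NOT s AND s) AND NOT s AND NOT p
= NOT s AND NOT s AND NOT p
= NOT s AND NOT p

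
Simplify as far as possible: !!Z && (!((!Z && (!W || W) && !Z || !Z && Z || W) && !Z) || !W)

!!Z && (!((!Z && (!W || W) && !Z || !Z && Z || W) && !Z) || !W)
= !!Z && (!((!Z && !Z || !Z && Z || W) && !Z) || !W)   — complement / identity
= !!Z && (!(((!Z || Z) && !Z || W) && !Z) || !W)   — distribution
= !!Z && (!((!Z || W) && !Z) || !W)   — complement / identity
= !!Z && (!!Z || !W)   — absorption
= !!Z   — absorption
= Z   — double negation

Z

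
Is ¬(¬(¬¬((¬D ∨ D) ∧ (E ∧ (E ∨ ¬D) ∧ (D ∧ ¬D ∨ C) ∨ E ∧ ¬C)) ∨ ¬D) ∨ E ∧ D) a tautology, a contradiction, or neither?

neither

¬(¬(¬¬((¬D ∨ D) ∧ (E ∧ (E ∨ ¬D) ∧ (D ∧ ¬D ∨ C) ∨ E ∧ ¬C)) ∨ ¬D) ∨ E ∧ D)
= ¬(¬(¬¬((¬D ∨ D) ∧ (E ∧ (D ∧ ¬D ∨ C) ∨ E ∧ ¬C)) ∨ ¬D) ∨ E ∧ D)   [absorption]
= ¬(¬(¬¬((¬D ∨ D) ∧ (E ∧ C ∨ E ∧ ¬C)) ∨ ¬D) ∨ E ∧ D)   [complement / identity]
= ¬(¬(¬¬((¬D ∨ D) ∧ E) ∨ ¬D) ∨ E ∧ D)   [distribution]
= ¬(¬((¬D ∨ D) ∧ E) ∧ D ∨ E ∧ D)   [De Morgan]
= ¬(¬E ∧ D ∨ E ∧ D)   [complement / identity]
= ¬D   [distribution]
This depends on D, so it is not a constant.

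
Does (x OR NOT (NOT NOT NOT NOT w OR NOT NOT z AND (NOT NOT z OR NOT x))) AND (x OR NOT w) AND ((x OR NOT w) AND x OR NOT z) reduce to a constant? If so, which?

no

(x OR NOT (NOT NOT NOT NOT w OR NOT NOT z AND (NOT NOT z OR NOT x))) AND (x OR NOT w) AND ((x OR NOT w) AND x OR NOT z)
= (x OR NOT (NOT NOT NOT NOT w OR NOT NOT z AND (NOT NOT z OR NOT x))) AND (x OR NOT w) AND (x OR NOT z)   [absorption]
= (x OR NOT (NOT NOT NOT NOT w OR NOT NOT z)) AND (x OR NOT w) AND (x OR NOT z)   [absorption]
= (x OR NOT NOT NOT w AND NOT z) AND (x OR NOT w) AND (x OR NOT z)   [De Morgan]
= (x OR NOT w AND NOT z) AND (x OR NOT w) AND (x OR NOT z)   [double negation]
= (x OR NOT w AND NOT z) AND (x OR NOT w AND NOT z)   [distribution]
= x OR NOT w AND NOT z   [idempotence]
This depends on w, x, z, so it is not a constant.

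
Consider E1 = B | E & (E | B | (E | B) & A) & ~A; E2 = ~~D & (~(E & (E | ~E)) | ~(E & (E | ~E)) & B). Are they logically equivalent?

E1: B | E & (E | B | (E | B) & A) & ~A
    = B | E & (E | B) & ~A
    = B | E & ~A
E2: ~~D & (~(E & (E | ~E)) | ~(E & (E | ~E)) & B)
    = ~~D & ~(E & (E | ~E))
    = D & ~(E & (E | ~E))
    = D & ~E
These differ: at A=1, B=1, D=0, E=1, E1 = 1 but E2 = 0.

No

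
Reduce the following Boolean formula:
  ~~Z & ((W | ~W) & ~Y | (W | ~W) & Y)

~~Z & ((W | ~W) & ~Y | (W | ~W) & Y)
= ~~Z & (W | ~W)   — distribution
= ~~Z   — complement / identity
= Z   — double negation

Z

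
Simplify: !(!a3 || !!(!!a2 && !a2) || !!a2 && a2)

a3 && !a2

!(!a3 || !!(!!a2 && !a2) || !!a2 && a2)
= !(!a3 || !!a2 && !a2 || !!a2 && a2)
= !(!a3 || !!a2)
= a3 && !a2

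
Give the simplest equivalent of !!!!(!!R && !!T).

R && T

!!!!(!!R && !!T)
= !!!!(R && !!T)
= !!!!(R && T)
= !!(R && T)
= R && T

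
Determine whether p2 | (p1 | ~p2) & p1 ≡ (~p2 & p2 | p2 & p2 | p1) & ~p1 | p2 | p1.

Yes

E1: p2 | (p1 | ~p2) & p1
    = p2 | p1   [absorption]
E2: (~p2 & p2 | p2 & p2 | p1) & ~p1 | p2 | p1
    = (p2 | p1) & ~p1 | p2 | p1   [distribution]
    = p2 | p1   [absorption]
Both reduce to p2 | p1, so they are equivalent.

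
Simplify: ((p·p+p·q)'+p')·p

((p·p+p·q)'+p')·p
= (((p+q)·p)'+p')·p   — distribution
= (p'+p')·p   — absorption
= p'·p   — idempotence
= 0   — complement

0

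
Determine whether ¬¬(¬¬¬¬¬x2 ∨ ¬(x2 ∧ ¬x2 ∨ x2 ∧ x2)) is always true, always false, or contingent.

contingent

¬¬(¬¬¬¬¬x2 ∨ ¬(x2 ∧ ¬x2 ∨ x2 ∧ x2))
= ¬¬(¬¬¬¬¬x2 ∨ ¬x2)
= ¬¬(¬¬¬x2 ∨ ¬x2)
= ¬¬(¬x2 ∨ ¬x2)
= ¬¬¬x2
= ¬x2
This depends on x2, so it is not a constant.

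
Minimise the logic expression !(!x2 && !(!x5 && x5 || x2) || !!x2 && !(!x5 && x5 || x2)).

x2

!(!x2 && !(!x5 && x5 || x2) || !!x2 && !(!x5 && x5 || x2))
= !(!x2 && !(!x5 && x5 || x2) || x2 && !(!x5 && x5 || x2))   [double negation]
= !!(!x5 && x5 || x2)   [distribution]
= !!x2   [complement / identity]
= x2   [double negation]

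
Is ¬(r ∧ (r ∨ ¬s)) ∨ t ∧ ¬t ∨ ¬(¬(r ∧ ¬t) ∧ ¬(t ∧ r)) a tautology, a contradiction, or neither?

¬(r ∧ (r ∨ ¬s)) ∨ t ∧ ¬t ∨ ¬(¬(r ∧ ¬t) ∧ ¬(t ∧ r))
= ¬r ∨ t ∧ ¬t ∨ ¬(¬(r ∧ ¬t) ∧ ¬(t ∧ r))   — absorption
= ¬r ∨ t ∧ ¬t ∨ r ∧ ¬t ∨ t ∧ r   — De Morgan
= ¬r ∨ r ∧ ¬t ∨ t ∧ r   — complement / identity
= ¬r ∨ r   — distribution
= True   — complement

tautology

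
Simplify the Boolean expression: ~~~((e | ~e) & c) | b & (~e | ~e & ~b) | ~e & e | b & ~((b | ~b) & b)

~c | b & ~e

~~~((e | ~e) & c) | b & (~e | ~e & ~b) | ~e & e | b & ~((b | ~b) & b)
= ~~~((e | ~e) & c) | b & (~e | ~e & ~b) | ~e & e | b & ~b   — complement / identity
= ~~~((e | ~e) & c) | b & (~e | ~e & ~b) | b & ~b   — complement / identity
= ~~~((e | ~e) & c) | b & ~e | b & ~b   — absorption
= ~~~((e | ~e) & c) | b & ~e   — complement / identity
= ~~~c | b & ~e   — complement / identity
= ~c | b & ~e   — double negation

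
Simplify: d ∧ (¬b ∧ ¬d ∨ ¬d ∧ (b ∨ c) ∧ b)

d ∧ (¬b ∧ ¬d ∨ ¬d ∧ (b ∨ c) ∧ b)
= d ∧ (¬b ∧ ¬d ∨ ¬d ∧ b)
= d ∧ ¬d
= False

False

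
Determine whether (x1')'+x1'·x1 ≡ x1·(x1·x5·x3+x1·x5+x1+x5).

E1: (x1')'+x1'·x1
    = x1+x1'·x1
    = x1
E2: x1·(x1·x5·x3+x1·x5+x1+x5)
    = x1·(x1·x5+x1+x5)
    = x1·(x1+x5)
    = x1
Both reduce to x1, so they are equivalent.

Yes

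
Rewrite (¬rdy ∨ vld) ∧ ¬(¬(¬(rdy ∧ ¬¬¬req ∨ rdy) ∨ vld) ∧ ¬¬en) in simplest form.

¬rdy ∨ vld

(¬rdy ∨ vld) ∧ ¬(¬(¬(rdy ∧ ¬¬¬req ∨ rdy) ∨ vld) ∧ ¬¬en)
= (¬rdy ∨ vld) ∧ (¬(rdy ∧ ¬¬¬req ∨ rdy) ∨ vld ∨ ¬en)   — De Morgan
= (¬rdy ∨ vld) ∧ (¬(rdy ∧ ¬req ∨ rdy) ∨ vld ∨ ¬en)   — double negation
= (¬rdy ∨ vld) ∧ (¬rdy ∨ vld ∨ ¬en)   — absorption
= ¬rdy ∨ vld   — absorption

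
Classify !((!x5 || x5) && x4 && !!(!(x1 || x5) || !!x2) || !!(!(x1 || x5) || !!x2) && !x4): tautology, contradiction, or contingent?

contingent

!((!x5 || x5) && x4 && !!(!(x1 || x5) || !!x2) || !!(!(x1 || x5) || !!x2) && !x4)
= !(x4 && !!(!(x1 || x5) || !!x2) || !!(!(x1 || x5) || !!x2) && !x4)   (complement / identity)
= !!!(!(x1 || x5) || !!x2)   (distribution)
= !!((x1 || x5) && !x2)   (De Morgan)
= (x1 || x5) && !x2   (double negation)
This depends on x1, x2, x5, so it is not a constant.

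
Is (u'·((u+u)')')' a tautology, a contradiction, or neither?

tautology

(u'·((u+u)')')'
= (u'·(u')')'
= u+u'
= 1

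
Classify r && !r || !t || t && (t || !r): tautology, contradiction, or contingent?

tautology

r && !r || !t || t && (t || !r)
= !t || t && (t || !r)   — complement / identity
= !t || t   — absorption
= true   — complement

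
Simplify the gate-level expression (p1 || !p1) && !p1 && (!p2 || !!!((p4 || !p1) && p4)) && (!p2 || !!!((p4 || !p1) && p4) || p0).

!p1 && (!p2 || !p4)

(p1 || !p1) && !p1 && (!p2 || !!!((p4 || !p1) && p4)) && (!p2 || !!!((p4 || !p1) && p4) || p0)
= (p1 || !p1) && !p1 && (!p2 || !!!((p4 || !p1) && p4))   — absorption
= (p1 || !p1) && !p1 && (!p2 || !!!p4)   — absorption
= (p1 || !p1) && !p1 && (!p2 || !p4)   — double negation
= !p1 && (!p2 || !p4)   — complement / identity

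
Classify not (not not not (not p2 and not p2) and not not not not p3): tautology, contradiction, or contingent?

not (not not not (not p2 and not p2) and not not not not p3)
= not (not not (p2 or p2) and not not not not p3)
= not (not not p2 and not not not not p3)
= not (not not p2 and not not p3)
= not p2 or not p3
This depends on p2, p3, so it is not a constant.

contingent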